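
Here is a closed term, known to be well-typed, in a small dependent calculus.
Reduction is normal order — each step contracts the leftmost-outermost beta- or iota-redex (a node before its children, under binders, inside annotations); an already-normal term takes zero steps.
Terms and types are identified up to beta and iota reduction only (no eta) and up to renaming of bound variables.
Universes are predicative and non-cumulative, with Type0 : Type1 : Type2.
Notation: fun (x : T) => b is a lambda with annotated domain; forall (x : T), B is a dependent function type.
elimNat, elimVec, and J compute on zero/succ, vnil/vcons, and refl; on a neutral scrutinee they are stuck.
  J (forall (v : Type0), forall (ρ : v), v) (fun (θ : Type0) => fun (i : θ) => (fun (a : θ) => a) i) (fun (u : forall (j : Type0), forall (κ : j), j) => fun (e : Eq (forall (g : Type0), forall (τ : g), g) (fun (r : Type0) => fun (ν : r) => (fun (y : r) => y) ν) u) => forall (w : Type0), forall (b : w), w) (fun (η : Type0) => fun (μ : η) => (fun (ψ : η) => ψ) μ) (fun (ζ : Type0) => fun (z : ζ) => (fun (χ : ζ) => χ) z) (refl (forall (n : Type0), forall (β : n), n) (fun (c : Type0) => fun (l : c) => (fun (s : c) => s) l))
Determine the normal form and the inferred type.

resulting normal form:
  fun (v : Type0) => fun (ρ : v) => ρ
inferred type:
  forall (v : Type0), forall (ρ : v), v
observation: reduction starts at a J iota-redex, and 2 normal-order steps reach the normal form.


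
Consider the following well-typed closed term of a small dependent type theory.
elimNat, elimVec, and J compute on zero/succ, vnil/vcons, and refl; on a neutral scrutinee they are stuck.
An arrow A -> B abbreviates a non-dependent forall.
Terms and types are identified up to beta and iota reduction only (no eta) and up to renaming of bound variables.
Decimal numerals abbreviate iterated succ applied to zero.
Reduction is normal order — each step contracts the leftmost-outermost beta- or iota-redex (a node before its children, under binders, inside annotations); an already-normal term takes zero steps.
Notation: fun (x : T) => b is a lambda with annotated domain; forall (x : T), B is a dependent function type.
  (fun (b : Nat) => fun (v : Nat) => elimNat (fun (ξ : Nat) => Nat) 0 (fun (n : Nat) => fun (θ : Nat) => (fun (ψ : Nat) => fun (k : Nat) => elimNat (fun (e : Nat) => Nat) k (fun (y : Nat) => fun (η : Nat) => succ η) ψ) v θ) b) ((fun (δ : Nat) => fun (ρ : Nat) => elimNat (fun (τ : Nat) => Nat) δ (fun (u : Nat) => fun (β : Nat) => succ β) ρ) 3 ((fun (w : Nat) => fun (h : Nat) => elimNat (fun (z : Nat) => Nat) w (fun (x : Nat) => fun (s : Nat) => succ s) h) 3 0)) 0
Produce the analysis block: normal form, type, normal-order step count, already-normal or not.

normal form:
  0
type:
  Nat
steps to reach normal form (normal order): 39
already normal: no
first redex: a beta-redex


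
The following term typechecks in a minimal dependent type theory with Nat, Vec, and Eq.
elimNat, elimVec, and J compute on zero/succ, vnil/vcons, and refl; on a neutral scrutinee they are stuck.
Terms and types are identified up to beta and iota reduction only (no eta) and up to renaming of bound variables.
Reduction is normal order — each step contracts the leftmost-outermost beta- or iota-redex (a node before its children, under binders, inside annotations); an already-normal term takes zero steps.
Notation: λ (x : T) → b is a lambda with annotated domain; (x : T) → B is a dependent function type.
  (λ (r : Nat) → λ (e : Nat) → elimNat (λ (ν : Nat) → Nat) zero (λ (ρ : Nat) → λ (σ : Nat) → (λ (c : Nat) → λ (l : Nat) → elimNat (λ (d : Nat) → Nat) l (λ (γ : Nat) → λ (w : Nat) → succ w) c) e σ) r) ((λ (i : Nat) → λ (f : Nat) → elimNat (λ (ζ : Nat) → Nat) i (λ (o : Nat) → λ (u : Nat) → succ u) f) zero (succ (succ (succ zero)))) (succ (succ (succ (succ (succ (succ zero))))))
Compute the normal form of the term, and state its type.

reduced normal form:
  succ (succ (succ (succ (succ (succ (succ (succ (succ (succ (succ (succ (succ (succ (succ (succ (succ (succ zero)))))))))))))))))
type:
  Nat


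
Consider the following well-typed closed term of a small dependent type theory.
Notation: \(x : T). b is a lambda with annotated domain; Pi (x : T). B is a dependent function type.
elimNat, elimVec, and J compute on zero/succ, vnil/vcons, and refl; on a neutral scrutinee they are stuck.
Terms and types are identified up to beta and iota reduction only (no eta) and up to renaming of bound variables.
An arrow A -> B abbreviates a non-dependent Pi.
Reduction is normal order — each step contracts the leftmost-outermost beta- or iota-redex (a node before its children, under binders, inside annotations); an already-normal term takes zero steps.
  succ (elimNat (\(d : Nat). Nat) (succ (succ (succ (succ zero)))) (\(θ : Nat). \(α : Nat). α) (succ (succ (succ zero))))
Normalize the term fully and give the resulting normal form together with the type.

resulting normal form:
  succ (succ (succ (succ (succ zero))))
type:
  Nat
observation: the first redex contracted is an elimNat iota-redex; the normal form is reached in 10 normal-order steps.


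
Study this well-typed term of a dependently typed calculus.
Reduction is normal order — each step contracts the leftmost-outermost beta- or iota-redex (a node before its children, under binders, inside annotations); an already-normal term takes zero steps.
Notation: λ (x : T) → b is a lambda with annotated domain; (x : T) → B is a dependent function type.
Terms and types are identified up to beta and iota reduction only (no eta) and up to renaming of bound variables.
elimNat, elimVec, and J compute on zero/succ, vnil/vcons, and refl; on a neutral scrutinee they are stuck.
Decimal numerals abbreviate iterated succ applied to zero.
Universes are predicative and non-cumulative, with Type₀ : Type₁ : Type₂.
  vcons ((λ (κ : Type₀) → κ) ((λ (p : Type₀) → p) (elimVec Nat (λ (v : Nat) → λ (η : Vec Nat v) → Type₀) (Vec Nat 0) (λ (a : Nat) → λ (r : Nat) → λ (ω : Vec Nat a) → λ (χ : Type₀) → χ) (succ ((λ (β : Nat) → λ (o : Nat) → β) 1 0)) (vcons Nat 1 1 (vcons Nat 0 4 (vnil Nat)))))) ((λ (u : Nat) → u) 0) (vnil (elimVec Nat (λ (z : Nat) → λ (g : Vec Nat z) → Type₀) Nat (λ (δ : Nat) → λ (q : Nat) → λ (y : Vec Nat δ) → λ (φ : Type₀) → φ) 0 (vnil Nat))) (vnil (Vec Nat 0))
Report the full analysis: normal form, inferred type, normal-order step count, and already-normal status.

resulting normal form:
  vcons (Vec Nat 0) 0 (vnil Nat) (vnil (Vec Nat 0))
inferred type:
  Vec (Vec Nat 0) 1
normal-order step count: 15
term was already normal: no
first contracted redex: a beta-redex


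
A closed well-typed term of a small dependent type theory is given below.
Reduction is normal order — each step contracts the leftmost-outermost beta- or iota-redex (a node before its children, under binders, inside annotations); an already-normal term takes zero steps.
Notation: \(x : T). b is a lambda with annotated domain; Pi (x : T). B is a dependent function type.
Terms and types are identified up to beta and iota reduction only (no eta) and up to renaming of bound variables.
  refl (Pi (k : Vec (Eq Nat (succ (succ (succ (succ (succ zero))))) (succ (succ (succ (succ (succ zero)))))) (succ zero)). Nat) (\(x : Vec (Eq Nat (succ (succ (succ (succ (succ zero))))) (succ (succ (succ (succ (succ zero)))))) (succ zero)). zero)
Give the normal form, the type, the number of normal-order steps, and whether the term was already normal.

normal form:
  refl (Pi (k : Vec (Eq Nat (succ (succ (succ (succ (succ zero))))) (succ (succ (succ (succ (succ zero)))))) (succ zero)). Nat) (\(x : Vec (Eq Nat (succ (succ (succ (succ (succ zero))))) (succ (succ (succ (succ (succ zero)))))) (succ zero)). zero)
type:
  Eq (Pi (k : Vec (Eq Nat (succ (succ (succ (succ (succ zero))))) (succ (succ (succ (succ (succ zero)))))) (succ zero)). Nat) (\(x : Vec (Eq Nat (succ (succ (succ (succ (succ zero))))) (succ (succ (succ (succ (succ zero)))))) (succ zero)). zero) (\(n : Vec (Eq Nat (succ (succ (succ (succ (succ zero))))) (succ (succ (succ (succ (succ zero)))))) (succ zero)). zero)
steps to reach normal form (normal order): 0
term was already normal: yes


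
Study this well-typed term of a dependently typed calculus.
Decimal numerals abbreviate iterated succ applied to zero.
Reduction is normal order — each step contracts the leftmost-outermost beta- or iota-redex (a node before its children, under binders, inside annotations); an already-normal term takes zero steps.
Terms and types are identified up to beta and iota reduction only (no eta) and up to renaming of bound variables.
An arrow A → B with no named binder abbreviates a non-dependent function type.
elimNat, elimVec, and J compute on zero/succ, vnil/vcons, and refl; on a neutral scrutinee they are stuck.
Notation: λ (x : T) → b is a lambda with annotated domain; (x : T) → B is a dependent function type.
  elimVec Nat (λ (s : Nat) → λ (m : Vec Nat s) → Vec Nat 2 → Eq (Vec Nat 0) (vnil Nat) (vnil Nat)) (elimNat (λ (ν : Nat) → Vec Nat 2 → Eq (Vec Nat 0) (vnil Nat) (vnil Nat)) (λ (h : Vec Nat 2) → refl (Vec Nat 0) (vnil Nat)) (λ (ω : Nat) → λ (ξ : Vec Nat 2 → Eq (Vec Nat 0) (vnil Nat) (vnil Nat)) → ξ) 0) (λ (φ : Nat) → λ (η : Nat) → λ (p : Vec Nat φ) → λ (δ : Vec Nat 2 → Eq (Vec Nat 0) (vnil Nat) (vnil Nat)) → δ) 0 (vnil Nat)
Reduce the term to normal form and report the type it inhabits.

resulting normal form:
  λ (s : Vec Nat 2) → refl (Vec Nat 0) (vnil Nat)
inferred type:
  Vec Nat 2 → Eq (Vec Nat 0) (vnil Nat) (vnil Nat)


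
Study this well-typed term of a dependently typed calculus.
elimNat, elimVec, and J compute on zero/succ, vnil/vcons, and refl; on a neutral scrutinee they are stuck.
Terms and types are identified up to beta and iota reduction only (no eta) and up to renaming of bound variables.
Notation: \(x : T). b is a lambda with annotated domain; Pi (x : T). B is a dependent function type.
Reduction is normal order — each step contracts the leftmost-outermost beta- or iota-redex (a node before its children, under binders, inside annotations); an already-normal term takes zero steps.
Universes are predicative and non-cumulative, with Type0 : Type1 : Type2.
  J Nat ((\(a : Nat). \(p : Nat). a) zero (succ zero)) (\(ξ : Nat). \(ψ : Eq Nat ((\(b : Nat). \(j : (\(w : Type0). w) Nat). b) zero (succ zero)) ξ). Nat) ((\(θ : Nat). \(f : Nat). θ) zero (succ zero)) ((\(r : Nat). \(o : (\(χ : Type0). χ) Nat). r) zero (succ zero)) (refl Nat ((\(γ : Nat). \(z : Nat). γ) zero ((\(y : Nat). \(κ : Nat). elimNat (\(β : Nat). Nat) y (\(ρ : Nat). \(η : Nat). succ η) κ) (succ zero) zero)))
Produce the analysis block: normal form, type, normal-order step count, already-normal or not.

normal form:
  zero
inferred type:
  Nat
steps to reach normal form (normal order): 3
term was already normal: no
first contracted redex: a J iota-redex


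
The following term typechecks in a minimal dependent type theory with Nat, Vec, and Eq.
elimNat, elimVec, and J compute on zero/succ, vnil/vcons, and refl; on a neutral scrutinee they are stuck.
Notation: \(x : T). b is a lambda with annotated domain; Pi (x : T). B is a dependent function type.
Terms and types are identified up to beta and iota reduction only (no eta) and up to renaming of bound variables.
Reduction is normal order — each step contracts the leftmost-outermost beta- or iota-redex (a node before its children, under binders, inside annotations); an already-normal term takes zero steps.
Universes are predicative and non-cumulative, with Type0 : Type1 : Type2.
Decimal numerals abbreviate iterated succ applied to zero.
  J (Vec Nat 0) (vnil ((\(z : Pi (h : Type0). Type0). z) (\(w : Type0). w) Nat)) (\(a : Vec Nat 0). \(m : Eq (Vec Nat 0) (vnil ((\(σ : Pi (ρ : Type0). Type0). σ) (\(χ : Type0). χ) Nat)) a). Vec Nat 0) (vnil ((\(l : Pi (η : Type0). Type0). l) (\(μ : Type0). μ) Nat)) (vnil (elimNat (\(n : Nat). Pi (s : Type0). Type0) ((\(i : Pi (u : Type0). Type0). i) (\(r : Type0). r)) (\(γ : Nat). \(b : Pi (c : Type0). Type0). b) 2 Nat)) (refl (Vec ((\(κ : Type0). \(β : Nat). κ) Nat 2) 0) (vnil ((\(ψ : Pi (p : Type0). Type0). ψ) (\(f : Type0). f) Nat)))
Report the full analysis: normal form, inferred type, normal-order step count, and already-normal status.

reduced normal form:
  vnil Nat
type:
  Vec Nat 0
normal-order step count: 3
already normal: no
first redex: a J iota-redex


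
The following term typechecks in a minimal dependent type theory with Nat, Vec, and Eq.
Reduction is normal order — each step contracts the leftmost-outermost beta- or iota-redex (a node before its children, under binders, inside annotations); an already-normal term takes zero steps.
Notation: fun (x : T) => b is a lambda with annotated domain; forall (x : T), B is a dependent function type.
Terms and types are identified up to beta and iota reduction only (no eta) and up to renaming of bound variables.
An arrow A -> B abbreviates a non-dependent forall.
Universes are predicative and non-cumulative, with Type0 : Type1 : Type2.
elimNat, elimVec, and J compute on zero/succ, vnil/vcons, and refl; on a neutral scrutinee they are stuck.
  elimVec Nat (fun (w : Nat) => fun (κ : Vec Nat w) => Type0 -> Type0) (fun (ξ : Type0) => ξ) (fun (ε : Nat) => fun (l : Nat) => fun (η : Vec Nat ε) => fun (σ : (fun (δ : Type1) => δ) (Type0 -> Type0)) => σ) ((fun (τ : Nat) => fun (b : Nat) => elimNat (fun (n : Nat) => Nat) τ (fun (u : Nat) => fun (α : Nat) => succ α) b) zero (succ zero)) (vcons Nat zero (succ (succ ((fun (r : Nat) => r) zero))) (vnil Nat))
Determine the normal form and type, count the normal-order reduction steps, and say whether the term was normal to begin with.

reduced normal form:
  fun (w : Type0) => w
type:
  Type0 -> Type0
normal-order step count: 6
started in normal form: no
first contracted redex: an elimVec iota-redex


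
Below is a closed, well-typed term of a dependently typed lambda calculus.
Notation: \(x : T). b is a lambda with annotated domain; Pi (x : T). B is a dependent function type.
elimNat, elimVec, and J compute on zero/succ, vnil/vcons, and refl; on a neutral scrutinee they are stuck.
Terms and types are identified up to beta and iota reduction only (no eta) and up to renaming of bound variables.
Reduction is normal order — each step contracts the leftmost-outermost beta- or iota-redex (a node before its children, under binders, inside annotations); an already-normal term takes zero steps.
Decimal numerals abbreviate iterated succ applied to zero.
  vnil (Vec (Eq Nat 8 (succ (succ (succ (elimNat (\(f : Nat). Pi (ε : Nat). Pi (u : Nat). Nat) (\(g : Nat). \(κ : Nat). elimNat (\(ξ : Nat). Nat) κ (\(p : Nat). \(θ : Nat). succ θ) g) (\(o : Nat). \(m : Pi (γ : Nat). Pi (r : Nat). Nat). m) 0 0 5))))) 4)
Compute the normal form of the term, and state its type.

normal form:
  vnil (Vec (Eq Nat 8 8) 4)
type:
  Vec (Vec (Eq Nat 8 8) 4) 0
observation: reduction starts at an elimNat iota-redex, and 4 normal-order steps reach the normal form.


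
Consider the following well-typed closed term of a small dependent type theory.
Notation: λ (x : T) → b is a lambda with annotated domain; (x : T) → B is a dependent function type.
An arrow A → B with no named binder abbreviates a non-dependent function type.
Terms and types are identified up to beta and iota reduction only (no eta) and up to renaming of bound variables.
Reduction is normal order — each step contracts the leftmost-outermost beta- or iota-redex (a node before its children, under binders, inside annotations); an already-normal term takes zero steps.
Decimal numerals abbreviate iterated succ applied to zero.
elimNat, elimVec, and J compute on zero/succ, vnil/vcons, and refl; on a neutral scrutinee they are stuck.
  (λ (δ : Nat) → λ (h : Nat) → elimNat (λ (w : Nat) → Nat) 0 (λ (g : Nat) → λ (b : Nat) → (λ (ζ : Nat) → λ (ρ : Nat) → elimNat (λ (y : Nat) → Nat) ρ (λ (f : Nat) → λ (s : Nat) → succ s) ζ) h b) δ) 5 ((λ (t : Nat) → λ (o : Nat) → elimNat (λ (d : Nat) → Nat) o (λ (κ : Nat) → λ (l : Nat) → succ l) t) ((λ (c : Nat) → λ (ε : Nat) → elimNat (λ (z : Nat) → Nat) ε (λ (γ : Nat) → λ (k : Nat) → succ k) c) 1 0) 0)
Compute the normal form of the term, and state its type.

resulting normal form:
  5
the term's type:
  Nat


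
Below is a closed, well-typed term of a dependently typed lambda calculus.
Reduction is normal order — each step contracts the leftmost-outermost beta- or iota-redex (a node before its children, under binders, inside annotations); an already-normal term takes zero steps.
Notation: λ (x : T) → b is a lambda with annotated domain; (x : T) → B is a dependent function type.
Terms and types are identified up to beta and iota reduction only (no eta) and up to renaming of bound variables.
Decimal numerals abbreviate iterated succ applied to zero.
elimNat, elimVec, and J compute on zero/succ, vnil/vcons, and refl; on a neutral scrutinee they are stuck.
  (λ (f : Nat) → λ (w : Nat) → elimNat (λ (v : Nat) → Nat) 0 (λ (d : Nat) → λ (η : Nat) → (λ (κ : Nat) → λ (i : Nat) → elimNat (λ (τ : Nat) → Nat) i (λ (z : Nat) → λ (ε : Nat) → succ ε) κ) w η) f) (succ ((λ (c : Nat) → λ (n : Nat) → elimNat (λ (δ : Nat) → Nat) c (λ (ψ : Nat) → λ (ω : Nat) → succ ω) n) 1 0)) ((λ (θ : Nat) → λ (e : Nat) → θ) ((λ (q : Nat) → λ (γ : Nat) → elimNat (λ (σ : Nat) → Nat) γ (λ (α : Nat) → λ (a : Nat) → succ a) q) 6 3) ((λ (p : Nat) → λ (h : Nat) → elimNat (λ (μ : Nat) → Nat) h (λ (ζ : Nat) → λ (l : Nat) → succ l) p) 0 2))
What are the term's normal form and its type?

normal form:
  18
the term's type:
  Nat
observation: the first redex contracted is a beta-redex; the normal form is reached in 118 normal-order steps.


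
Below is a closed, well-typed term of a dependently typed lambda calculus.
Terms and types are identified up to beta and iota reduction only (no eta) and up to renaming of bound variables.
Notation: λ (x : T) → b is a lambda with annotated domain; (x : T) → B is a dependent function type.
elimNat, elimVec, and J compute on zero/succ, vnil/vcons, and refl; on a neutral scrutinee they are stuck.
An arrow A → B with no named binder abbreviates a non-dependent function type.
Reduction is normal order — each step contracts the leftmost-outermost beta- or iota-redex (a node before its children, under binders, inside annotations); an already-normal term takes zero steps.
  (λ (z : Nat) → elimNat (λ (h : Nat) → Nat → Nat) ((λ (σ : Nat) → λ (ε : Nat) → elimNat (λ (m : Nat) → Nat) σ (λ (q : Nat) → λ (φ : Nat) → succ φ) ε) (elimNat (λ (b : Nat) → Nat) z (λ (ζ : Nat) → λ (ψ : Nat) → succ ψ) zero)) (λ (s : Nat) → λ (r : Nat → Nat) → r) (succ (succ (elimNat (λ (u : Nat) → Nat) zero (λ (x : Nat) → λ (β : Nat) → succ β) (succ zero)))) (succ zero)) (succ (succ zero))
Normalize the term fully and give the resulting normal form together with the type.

normal form:
  succ (succ (succ zero))
the term's type:
  Nat
observation: the first redex contracted is a beta-redex; the normal form is reached in 22 normal-order steps.


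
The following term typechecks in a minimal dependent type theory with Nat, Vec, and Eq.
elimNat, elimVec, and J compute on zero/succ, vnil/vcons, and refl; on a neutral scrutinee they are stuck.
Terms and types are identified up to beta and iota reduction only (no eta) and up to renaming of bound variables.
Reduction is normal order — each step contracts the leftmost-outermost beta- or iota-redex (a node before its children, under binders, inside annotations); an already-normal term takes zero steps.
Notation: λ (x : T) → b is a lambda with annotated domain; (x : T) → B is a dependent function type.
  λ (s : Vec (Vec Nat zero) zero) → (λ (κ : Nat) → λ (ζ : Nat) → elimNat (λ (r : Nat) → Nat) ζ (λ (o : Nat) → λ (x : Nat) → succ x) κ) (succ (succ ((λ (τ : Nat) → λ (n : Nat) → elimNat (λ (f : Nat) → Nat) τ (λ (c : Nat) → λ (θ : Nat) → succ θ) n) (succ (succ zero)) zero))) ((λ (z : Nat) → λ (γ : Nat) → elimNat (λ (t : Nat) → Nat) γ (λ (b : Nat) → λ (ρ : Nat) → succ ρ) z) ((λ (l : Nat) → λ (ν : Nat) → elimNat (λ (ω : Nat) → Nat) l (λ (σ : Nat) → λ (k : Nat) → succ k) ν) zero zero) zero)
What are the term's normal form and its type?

reduced normal form:
  λ (s : Vec (Vec Nat zero) zero) → succ (succ (succ (succ zero)))
type:
  (s : Vec (Vec Nat zero) zero) → Nat


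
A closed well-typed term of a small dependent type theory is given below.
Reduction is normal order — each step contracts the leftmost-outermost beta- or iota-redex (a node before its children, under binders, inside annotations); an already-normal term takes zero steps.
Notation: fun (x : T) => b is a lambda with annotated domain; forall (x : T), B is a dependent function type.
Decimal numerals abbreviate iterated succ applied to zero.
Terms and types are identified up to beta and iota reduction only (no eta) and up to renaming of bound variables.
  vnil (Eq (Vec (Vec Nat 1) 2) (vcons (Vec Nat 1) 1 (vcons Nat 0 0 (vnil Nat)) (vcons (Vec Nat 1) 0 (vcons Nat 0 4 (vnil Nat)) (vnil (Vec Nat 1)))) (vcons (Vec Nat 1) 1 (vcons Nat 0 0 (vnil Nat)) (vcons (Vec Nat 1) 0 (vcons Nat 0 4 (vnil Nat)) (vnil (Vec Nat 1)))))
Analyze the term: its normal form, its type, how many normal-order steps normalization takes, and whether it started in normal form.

normal form:
  vnil (Eq (Vec (Vec Nat 1) 2) (vcons (Vec Nat 1) 1 (vcons Nat 0 0 (vnil Nat)) (vcons (Vec Nat 1) 0 (vcons Nat 0 4 (vnil Nat)) (vnil (Vec Nat 1)))) (vcons (Vec Nat 1) 1 (vcons Nat 0 0 (vnil Nat)) (vcons (Vec Nat 1) 0 (vcons Nat 0 4 (vnil Nat)) (vnil (Vec Nat 1)))))
inferred type:
  Vec (Eq (Vec (Vec Nat 1) 2) (vcons (Vec Nat 1) 1 (vcons Nat 0 0 (vnil Nat)) (vcons (Vec Nat 1) 0 (vcons Nat 0 4 (vnil Nat)) (vnil (Vec Nat 1)))) (vcons (Vec Nat 1) 1 (vcons Nat 0 0 (vnil Nat)) (vcons (Vec Nat 1) 0 (vcons Nat 0 4 (vnil Nat)) (vnil (Vec Nat 1))))) 0
steps to reach normal form (normal order): 0
started in normal form: yes


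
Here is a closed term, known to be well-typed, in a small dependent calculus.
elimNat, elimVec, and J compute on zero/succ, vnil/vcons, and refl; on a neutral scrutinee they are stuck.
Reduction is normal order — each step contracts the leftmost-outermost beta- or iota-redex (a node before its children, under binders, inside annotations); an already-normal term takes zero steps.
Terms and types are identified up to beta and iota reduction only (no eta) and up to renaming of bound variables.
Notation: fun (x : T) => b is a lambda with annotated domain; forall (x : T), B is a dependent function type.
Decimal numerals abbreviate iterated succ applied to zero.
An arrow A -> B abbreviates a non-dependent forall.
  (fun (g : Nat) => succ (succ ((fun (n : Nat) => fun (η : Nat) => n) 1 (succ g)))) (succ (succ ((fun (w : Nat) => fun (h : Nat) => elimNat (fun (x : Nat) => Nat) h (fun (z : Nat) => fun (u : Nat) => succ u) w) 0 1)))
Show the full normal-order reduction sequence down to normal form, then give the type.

normal-order reduction sequence:
  (fun (g : Nat) => succ (succ ((fun (n : Nat) => fun (η : Nat) => n) 1 (succ g)))) (succ (succ ((fun (w : Nat) => fun (h : Nat) => elimNat (fun (x : Nat) => Nat) h (fun (z : Nat) => fun (u : Nat) => succ u) w) 0 1)))
  ~> succ (succ ((fun (g : Nat) => fun (n : Nat) => g) 1 (succ (succ (succ ((fun (η : Nat) => fun (w : Nat) => elimNat (fun (h : Nat) => Nat) w (fun (x : Nat) => fun (z : Nat) => succ z) η) 0 1))))))
  ~> succ (succ ((fun (g : Nat) => 1) (succ (succ (succ ((fun (n : Nat) => fun (η : Nat) => elimNat (fun (w : Nat) => Nat) η (fun (h : Nat) => fun (x : Nat) => succ x) n) 0 1))))))
  ~> 3
type:
  Nat


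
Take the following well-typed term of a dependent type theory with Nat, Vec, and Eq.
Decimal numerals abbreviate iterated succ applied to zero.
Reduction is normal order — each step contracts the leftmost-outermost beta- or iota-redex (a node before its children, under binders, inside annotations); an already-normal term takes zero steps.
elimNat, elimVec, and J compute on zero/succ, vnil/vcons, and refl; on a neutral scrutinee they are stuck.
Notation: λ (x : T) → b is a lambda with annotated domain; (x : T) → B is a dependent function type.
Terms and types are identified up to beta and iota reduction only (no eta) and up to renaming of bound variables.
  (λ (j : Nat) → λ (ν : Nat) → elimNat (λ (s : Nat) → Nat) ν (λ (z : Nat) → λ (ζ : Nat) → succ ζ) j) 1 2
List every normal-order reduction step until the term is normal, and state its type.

normal-order reduction sequence:
  (λ (j : Nat) → λ (ν : Nat) → elimNat (λ (s : Nat) → Nat) ν (λ (z : Nat) → λ (ζ : Nat) → succ ζ) j) 1 2
  ~> (λ (j : Nat) → elimNat (λ (ν : Nat) → Nat) j (λ (s : Nat) → λ (z : Nat) → succ z) 1) 2
  ~> elimNat (λ (j : Nat) → Nat) 2 (λ (ν : Nat) → λ (s : Nat) → succ s) 1
  ~> (λ (j : Nat) → λ (ν : Nat) → succ ν) 0 (elimNat (λ (s : Nat) → Nat) 2 (λ (z : Nat) → λ (ζ : Nat) → succ ζ) 0)
  ~> (λ (j : Nat) → succ j) (elimNat (λ (ν : Nat) → Nat) 2 (λ (s : Nat) → λ (z : Nat) → succ z) 0)
  ~> succ (elimNat (λ (j : Nat) → Nat) 2 (λ (ν : Nat) → λ (s : Nat) → succ s) 0)
  ~> 3
type:
  Nat


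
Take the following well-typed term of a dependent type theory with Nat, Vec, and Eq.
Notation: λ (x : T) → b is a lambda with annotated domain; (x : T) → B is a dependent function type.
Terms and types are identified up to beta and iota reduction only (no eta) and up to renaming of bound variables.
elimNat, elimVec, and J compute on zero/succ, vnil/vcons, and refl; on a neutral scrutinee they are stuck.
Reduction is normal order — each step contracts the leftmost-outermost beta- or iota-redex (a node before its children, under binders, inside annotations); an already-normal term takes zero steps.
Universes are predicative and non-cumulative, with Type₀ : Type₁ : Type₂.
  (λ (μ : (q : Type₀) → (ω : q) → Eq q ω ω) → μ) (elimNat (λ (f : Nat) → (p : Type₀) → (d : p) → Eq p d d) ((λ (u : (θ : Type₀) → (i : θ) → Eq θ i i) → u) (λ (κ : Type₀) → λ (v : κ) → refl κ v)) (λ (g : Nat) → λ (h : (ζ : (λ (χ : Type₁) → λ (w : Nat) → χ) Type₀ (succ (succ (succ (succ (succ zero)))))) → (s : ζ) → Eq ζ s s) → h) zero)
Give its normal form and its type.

resulting normal form:
  λ (μ : Type₀) → λ (q : μ) → refl μ q
the term's type:
  (μ : Type₀) → (q : μ) → Eq μ q q


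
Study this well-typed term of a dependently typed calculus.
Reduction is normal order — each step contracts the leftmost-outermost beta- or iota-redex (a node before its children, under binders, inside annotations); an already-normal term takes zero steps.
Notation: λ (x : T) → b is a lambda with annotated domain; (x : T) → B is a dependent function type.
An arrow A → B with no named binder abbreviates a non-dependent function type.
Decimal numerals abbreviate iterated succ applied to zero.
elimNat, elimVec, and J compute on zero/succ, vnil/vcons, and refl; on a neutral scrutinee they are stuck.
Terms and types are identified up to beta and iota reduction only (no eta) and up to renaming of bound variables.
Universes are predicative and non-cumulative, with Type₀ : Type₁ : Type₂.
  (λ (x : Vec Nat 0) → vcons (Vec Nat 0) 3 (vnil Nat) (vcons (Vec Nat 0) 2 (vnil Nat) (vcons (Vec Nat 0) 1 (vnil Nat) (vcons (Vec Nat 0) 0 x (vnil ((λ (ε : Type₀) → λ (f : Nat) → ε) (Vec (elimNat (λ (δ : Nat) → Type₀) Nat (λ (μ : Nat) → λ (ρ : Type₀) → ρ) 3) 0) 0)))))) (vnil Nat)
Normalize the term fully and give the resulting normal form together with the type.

resulting normal form:
  vcons (Vec Nat 0) 3 (vnil Nat) (vcons (Vec Nat 0) 2 (vnil Nat) (vcons (Vec Nat 0) 1 (vnil Nat) (vcons (Vec Nat 0) 0 (vnil Nat) (vnil (Vec Nat 0)))))
inferred type:
  Vec (Vec Nat 0) 4


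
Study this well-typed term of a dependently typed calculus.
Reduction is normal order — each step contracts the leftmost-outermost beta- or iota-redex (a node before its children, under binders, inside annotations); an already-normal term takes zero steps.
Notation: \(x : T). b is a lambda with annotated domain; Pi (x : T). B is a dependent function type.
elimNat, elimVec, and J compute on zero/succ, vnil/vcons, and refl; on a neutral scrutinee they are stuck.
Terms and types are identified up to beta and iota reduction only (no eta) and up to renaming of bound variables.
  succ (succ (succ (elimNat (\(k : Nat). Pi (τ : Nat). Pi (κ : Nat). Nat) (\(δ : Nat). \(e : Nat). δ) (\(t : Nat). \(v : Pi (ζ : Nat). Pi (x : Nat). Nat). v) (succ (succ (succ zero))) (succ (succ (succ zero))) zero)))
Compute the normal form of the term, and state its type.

normal form:
  succ (succ (succ (succ (succ (succ zero)))))
inferred type:
  Nat


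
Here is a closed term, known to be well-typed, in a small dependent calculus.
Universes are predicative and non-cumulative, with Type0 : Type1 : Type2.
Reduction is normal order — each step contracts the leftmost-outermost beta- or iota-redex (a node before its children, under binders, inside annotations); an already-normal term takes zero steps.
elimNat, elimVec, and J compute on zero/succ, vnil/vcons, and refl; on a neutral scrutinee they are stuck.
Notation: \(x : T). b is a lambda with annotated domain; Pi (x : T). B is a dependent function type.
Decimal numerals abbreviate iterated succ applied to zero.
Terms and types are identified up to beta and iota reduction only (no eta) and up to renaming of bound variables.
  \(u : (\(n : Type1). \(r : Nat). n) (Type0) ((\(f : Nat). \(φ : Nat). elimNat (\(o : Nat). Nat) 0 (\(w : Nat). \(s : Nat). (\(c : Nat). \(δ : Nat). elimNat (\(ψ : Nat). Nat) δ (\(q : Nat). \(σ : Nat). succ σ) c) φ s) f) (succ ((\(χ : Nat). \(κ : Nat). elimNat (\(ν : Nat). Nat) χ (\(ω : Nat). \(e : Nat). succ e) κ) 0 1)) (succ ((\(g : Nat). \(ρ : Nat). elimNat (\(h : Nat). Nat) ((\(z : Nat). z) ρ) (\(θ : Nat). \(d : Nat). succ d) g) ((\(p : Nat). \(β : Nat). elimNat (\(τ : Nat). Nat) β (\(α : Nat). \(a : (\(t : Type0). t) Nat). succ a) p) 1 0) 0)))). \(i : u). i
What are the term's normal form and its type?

reduced normal form:
  \(u : Type0). \(n : u). n
inferred type:
  Pi (u : Type0). Pi (n : u). u
observation: the first redex contracted is a beta-redex; the normal form is reached in 2 normal-order steps.


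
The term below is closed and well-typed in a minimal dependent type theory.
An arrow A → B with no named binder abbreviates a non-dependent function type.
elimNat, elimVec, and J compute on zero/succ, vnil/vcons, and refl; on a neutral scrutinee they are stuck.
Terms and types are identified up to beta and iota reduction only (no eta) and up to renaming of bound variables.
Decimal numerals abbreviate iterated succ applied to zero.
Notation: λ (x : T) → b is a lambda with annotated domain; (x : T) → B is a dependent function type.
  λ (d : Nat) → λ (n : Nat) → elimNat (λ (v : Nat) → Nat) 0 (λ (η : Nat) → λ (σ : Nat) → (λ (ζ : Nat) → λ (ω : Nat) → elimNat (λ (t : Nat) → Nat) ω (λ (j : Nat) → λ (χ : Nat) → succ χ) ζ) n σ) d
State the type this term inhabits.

type:
  Nat → Nat → Nat


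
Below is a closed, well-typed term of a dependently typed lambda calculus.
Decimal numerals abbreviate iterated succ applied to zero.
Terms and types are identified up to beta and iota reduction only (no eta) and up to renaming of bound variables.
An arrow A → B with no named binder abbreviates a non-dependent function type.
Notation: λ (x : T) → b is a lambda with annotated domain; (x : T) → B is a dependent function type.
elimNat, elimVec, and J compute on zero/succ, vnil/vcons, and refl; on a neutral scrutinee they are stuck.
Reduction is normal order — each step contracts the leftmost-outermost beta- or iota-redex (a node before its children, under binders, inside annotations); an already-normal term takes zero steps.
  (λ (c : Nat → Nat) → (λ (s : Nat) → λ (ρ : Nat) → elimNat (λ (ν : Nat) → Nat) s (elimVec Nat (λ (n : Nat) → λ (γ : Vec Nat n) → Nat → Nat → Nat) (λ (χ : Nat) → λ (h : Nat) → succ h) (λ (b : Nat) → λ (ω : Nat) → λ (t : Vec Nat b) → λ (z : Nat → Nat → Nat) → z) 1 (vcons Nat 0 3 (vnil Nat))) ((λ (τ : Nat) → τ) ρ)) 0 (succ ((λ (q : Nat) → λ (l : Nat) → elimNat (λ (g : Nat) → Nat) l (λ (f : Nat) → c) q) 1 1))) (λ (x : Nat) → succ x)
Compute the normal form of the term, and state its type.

resulting normal form:
  3
inferred type:
  Nat
observation: the leftmost-outermost redex is a beta-redex, and normalization takes 26 steps.


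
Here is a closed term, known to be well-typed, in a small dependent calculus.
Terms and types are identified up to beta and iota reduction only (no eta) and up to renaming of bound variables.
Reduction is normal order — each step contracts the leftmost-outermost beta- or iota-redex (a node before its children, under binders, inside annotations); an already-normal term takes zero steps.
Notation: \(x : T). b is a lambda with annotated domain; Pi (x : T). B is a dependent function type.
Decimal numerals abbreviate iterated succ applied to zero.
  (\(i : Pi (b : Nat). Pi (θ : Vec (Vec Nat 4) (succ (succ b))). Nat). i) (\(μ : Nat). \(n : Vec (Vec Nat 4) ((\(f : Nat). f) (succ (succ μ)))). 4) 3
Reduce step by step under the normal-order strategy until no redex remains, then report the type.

reduction (normal order):
  (\(i : Pi (b : Nat). Pi (θ : Vec (Vec Nat 4) (succ (succ b))). Nat). i) (\(μ : Nat). \(n : Vec (Vec Nat 4) ((\(f : Nat). f) (succ (succ μ)))). 4) 3
  ~> (\(i : Nat). \(b : Vec (Vec Nat 4) ((\(θ : Nat). θ) (succ (succ i)))). 4) 3
  ~> \(i : Vec (Vec Nat 4) ((\(b : Nat). b) 5)). 4
  ~> \(i : Vec (Vec Nat 4) 5). 4
the term's type:
  Pi (i : Vec (Vec Nat 4) 5). Nat


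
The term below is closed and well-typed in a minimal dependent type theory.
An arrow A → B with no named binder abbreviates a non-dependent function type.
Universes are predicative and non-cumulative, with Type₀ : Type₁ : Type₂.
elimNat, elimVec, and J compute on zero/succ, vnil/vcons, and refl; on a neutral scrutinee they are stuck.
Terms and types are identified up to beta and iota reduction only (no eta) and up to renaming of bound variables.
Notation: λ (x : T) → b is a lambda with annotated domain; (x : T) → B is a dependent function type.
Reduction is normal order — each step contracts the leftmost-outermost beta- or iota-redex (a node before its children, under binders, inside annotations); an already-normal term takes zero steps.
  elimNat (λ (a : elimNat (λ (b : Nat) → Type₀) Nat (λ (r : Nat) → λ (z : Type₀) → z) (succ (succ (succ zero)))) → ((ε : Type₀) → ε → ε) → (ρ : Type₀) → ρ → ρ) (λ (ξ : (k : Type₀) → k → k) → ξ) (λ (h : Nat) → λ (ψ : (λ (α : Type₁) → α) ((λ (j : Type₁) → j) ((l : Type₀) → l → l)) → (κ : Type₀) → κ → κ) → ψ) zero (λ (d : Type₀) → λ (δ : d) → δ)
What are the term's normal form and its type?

reduced normal form:
  λ (a : Type₀) → λ (b : a) → b
inferred type:
  (a : Type₀) → a → a


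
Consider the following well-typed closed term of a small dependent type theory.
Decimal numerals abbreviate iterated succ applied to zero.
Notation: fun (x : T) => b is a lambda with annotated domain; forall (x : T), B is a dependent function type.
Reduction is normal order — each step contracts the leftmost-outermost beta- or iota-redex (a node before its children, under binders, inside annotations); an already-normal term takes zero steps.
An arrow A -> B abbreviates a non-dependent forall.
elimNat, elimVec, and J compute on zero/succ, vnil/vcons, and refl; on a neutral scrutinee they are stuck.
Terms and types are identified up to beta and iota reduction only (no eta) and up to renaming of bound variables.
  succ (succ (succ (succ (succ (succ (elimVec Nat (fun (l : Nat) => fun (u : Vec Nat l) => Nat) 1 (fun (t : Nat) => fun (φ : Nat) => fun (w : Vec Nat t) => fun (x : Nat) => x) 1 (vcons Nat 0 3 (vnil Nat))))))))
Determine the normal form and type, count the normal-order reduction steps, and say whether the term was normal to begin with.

normal form:
  7
inferred type:
  Nat
normal-order step count: 6
term was already normal: no
first redex: an elimVec iota-redex


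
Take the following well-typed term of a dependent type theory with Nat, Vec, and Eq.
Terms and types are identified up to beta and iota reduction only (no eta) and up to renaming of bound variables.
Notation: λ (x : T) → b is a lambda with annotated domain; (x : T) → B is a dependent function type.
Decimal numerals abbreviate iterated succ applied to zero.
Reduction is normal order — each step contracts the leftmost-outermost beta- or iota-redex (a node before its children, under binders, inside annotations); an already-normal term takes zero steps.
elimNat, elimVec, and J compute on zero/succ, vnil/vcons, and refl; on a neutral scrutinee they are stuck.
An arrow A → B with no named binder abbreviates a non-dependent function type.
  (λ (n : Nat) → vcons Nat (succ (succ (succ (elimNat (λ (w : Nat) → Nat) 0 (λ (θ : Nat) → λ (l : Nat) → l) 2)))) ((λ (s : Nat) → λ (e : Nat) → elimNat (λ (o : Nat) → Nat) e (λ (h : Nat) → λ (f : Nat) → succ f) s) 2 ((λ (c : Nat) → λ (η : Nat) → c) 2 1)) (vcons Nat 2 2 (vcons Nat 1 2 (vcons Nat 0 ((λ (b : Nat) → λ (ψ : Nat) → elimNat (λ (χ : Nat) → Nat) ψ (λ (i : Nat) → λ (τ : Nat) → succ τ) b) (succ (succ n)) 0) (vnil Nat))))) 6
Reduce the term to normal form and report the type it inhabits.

normal form:
  vcons Nat 3 4 (vcons Nat 2 2 (vcons Nat 1 2 (vcons Nat 0 8 (vnil Nat))))
type:
  Vec Nat 4


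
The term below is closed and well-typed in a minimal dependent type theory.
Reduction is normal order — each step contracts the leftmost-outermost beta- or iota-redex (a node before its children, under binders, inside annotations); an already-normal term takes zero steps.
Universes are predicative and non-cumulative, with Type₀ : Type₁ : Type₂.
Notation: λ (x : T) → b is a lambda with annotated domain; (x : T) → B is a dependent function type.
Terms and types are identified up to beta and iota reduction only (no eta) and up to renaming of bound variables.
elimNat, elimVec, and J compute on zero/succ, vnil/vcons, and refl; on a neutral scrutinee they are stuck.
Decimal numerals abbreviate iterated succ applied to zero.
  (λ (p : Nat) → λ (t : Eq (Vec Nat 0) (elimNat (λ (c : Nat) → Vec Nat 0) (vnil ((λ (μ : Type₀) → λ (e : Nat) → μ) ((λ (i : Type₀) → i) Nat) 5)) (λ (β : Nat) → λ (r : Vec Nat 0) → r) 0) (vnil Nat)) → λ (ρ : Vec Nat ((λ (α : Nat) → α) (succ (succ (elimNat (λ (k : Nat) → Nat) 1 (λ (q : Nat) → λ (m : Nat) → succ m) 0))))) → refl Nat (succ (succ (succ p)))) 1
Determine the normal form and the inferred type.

resulting normal form:
  λ (p : Eq (Vec Nat 0) (vnil Nat) (vnil Nat)) → λ (t : Vec Nat 3) → refl Nat 4
the term's type:
  (p : Eq (Vec Nat 0) (vnil Nat) (vnil Nat)) → (t : Vec Nat 3) → Eq Nat 4 4


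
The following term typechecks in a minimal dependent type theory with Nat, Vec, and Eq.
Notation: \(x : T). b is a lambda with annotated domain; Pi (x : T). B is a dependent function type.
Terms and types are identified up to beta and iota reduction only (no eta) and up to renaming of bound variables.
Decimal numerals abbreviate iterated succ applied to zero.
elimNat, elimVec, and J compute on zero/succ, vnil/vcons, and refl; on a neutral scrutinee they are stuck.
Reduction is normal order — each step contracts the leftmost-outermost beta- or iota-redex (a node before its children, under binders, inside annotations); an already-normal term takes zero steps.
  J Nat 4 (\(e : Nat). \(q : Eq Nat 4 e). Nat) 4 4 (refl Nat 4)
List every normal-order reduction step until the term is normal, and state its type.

reduction (normal order):
  J Nat 4 (\(e : Nat). \(q : Eq Nat 4 e). Nat) 4 4 (refl Nat 4)
  ~> 4
inferred type:
  Nat
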